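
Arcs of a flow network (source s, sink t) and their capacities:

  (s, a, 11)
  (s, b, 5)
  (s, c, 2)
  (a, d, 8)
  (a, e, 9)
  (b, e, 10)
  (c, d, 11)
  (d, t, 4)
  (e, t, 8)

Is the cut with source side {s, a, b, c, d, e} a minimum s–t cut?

Given cut capacity: 4 + 8 = 12.
Augment s→a→d→t: bottleneck 4, flow now 4.
Augment s→a→e→t: bottleneck 7, flow now 11.
Augment s→b→e→t: bottleneck 1, flow now 12.
No augmenting path remains; maximum flow = 12.
Cut capacity 12 equals the max flow, so it is a minimum cut.

Yes — it is a minimum cut (capacity 12).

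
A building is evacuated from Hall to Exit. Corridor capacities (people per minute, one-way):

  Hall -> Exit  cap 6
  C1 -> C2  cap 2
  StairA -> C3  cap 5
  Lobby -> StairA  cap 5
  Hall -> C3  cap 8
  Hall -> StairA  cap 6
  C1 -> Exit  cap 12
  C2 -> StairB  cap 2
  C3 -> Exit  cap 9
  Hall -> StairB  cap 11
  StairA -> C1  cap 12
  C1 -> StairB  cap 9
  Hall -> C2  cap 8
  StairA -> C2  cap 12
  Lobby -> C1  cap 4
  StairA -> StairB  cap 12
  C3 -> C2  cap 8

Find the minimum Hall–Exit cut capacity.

20

Augment Hall→Exit: bottleneck 6, flow now 6.
Augment Hall→C3→Exit: bottleneck 8, flow now 14.
Augment Hall→StairA→C1→Exit: bottleneck 6, flow now 20.
No augmenting path remains; maximum flow = 20.
By max-flow min-cut, the minimum cut capacity equals the max flow.
In the residual graph, reachable from Hall: {Hall, C2, StairB}.
Min-cut edges: Hall→StairA (6), Hall→C3 (8), Hall→Exit (6); capacity 6 + 8 + 6 = 20.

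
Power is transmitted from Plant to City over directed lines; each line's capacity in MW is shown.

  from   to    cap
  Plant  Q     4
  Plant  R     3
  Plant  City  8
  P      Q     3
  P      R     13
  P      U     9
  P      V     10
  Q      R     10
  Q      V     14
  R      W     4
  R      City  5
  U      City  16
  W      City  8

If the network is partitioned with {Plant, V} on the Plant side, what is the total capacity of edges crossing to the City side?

Edges leaving {Plant, V}: Plant→Q (4), Plant→R (3), Plant→City (8).
Cut capacity = 4 + 3 + 8 = 15.

15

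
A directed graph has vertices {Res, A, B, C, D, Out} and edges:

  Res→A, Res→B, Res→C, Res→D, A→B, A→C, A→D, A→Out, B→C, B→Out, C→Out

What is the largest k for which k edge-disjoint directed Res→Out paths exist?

3

Assign every edge capacity 1; by Menger, the answer equals the max flow.
Path Res→A→Out (+1); total 1.
Path Res→B→Out (+1); total 2.
Path Res→C→Out (+1); total 3.
No residual Res→Out path; max flow = 3.
Certifying cut of size 3: {Res→A, Res→B, Res→C}.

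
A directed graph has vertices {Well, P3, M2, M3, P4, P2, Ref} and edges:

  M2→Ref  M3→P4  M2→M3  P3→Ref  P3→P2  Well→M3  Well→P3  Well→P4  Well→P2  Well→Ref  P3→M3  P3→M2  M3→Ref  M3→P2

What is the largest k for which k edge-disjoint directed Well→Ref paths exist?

Assign every edge capacity 1; by Menger, the answer equals the max flow.
Path Well→Ref (+1); total 1.
Path Well→P3→Ref (+1); total 2.
Path Well→M3→Ref (+1); total 3.
No residual Well→Ref path; max flow = 3.
Certifying cut of size 3: {Well→M3, Well→P3, Well→Ref}.

3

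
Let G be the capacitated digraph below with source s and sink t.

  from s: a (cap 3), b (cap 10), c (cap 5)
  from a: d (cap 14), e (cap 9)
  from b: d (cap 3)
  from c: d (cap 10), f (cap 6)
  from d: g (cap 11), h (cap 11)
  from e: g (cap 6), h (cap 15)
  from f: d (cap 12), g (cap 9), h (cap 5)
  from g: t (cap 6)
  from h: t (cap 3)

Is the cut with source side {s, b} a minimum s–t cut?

Given cut capacity: 3 + 5 + 3 = 11.
Augment s→a→d→g→t: bottleneck 3, flow now 3.
Augment s→b→d→g→t: bottleneck 3, flow now 6.
Augment s→c→d→h→t: bottleneck 3, flow now 9.
No augmenting path remains; maximum flow = 9.
In the residual graph, reachable from s: {s, a, b, c, d, e, f, g, h}.
Min-cut edges: g→t (6), h→t (3); capacity 6 + 3 = 9.
Cut capacity 11 exceeds the max flow 9, so it is not minimum.

No — its capacity is 11, but the minimum cut has capacity 9.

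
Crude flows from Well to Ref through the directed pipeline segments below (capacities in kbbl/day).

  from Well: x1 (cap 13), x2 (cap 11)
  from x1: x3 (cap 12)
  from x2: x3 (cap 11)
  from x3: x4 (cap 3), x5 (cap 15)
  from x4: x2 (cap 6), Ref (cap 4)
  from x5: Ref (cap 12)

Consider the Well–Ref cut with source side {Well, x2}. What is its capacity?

24

Edges leaving {Well, x2}: Well→x1 (13), x2→x3 (11).
Cut capacity = 13 + 11 = 24.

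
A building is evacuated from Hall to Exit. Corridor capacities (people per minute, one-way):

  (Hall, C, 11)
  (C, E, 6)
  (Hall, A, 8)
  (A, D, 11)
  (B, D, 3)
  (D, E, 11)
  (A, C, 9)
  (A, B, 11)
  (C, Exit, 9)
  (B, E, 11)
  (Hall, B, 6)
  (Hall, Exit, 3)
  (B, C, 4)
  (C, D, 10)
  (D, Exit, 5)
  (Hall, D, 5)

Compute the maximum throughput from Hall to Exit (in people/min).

17

Augment Hall→Exit: bottleneck 3, flow now 3.
Augment Hall→C→Exit: bottleneck 9, flow now 12.
Augment Hall→D→Exit: bottleneck 5, flow now 17.
No augmenting path remains; maximum flow = 17.
In the residual graph, reachable from Hall: {Hall, A, B, C, D, E}.
Min-cut edges: Hall→Exit (3), C→Exit (9), D→Exit (5); capacity 3 + 9 + 5 = 17.
This cut is saturated, so no flow can exceed 17.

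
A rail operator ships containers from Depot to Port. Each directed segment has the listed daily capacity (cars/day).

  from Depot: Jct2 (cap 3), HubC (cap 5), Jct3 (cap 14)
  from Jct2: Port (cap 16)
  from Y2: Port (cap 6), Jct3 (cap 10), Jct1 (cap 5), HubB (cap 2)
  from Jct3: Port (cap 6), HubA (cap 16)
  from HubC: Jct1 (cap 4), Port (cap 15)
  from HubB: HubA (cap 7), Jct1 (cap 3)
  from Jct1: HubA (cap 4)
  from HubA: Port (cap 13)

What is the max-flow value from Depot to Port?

22

Augment Depot→Jct2→Port: bottleneck 3, flow now 3.
Augment Depot→Jct3→Port: bottleneck 6, flow now 9.
Augment Depot→HubC→Port: bottleneck 5, flow now 14.
Augment Depot→Jct3→HubA→Port: bottleneck 8, flow now 22.
No augmenting path remains; maximum flow = 22.
In the residual graph, reachable from Depot: {Depot}.
Min-cut edges: Depot→Jct2 (3), Depot→Jct3 (14), Depot→HubC (5); capacity 3 + 14 + 5 = 22.
This cut is saturated, so no flow can exceed 22.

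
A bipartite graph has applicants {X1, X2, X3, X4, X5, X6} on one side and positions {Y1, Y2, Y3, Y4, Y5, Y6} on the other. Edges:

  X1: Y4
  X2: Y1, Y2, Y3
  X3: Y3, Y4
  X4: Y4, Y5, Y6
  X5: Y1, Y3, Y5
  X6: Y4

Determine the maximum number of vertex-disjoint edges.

Unit-capacity flow: source→left, listed edges, right→sink; max matching = max flow.
Augmenting path X1→Y4 (+1); matched 1.
Augmenting path X2→Y1 (+1); matched 2.
Augmenting path X3→Y3 (+1); matched 3.
Augmenting path X4→Y5 (+1); matched 4.
Augmenting path X5→Y1→X2→Y2 (+1); matched 5.
No augmenting path remains; maximum matching = 5.
König certificate: {X2, X3, X4, X5, Y4} is a vertex cover of size 5 (every listed pair touches it), so no matching can be larger.

5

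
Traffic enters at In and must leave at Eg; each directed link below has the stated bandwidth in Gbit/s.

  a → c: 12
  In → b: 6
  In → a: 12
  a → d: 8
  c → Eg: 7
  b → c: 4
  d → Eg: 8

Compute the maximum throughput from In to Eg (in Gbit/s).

15

Augment In→a→c→Eg: bottleneck 7, flow now 7.
Augment In→a→d→Eg: bottleneck 5, flow now 12.
Augment In→b→c→a→d→Eg: bottleneck 3, flow now 15. (uses reverse residual edge)
No augmenting path remains; maximum flow = 15.
In the residual graph, reachable from In: {In, a, b, c}.
Min-cut edges: a→d (8), c→Eg (7); capacity 8 + 7 = 15.
This cut is saturated, so no flow can exceed 15.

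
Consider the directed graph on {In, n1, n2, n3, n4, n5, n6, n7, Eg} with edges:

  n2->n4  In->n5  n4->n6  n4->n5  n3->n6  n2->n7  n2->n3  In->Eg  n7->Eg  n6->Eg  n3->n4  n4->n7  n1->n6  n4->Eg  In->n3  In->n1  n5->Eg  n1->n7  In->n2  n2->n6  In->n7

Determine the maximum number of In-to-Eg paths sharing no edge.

5

Assign every edge capacity 1; by Menger, the answer equals the max flow.
Path In→Eg (+1); total 1.
Path In→n5→Eg (+1); total 2.
Path In→n7→Eg (+1); total 3.
Path In→n1→n6→Eg (+1); total 4.
Path In→n2→n4→Eg (+1); total 5.
No residual In→Eg path; max flow = 5.
Certifying cut of size 5: {In→Eg, n4→Eg, n5→Eg, n6→Eg, n7→Eg}.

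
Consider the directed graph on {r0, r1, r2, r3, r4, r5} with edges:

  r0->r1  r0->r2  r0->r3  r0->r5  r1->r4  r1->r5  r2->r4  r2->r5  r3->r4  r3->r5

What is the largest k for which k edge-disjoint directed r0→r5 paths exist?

4

Assign every edge capacity 1; by Menger, the answer equals the max flow.
Path r0→r5 (+1); total 1.
Path r0→r1→r5 (+1); total 2.
Path r0→r2→r5 (+1); total 3.
Path r0→r3→r5 (+1); total 4.
No residual r0→r5 path; max flow = 4.
Certifying cut of size 4: {r0→r1, r0→r2, r0→r3, r0→r5}.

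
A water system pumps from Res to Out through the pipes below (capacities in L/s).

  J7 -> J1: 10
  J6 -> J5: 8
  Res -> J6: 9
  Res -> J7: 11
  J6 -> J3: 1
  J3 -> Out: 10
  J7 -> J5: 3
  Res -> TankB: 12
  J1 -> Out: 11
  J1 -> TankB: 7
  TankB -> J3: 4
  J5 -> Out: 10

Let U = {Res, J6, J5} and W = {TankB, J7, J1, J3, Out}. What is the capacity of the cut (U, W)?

Edges leaving {Res, J6, J5}: Res→TankB (12), Res→J7 (11), J6→J3 (1), J5→Out (10).
Cut capacity = 12 + 11 + 1 + 10 = 34.

34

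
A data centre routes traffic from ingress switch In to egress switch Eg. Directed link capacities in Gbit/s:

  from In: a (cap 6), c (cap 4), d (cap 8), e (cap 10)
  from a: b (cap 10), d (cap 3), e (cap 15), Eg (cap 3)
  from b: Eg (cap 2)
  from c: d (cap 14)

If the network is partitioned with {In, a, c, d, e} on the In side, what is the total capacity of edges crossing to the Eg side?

13

Edges leaving {In, a, c, d, e}: a→b (10), a→Eg (3).
Cut capacity = 10 + 3 = 13.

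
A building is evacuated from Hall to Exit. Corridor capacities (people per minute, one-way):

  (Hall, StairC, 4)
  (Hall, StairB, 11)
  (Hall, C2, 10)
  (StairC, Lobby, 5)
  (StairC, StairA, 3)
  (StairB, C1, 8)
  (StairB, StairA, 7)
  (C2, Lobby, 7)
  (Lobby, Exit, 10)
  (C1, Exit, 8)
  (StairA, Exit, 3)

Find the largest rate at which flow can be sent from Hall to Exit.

Augment Hall→StairC→Lobby→Exit: bottleneck 4, flow now 4.
Augment Hall→StairB→C1→Exit: bottleneck 8, flow now 12.
Augment Hall→StairB→StairA→Exit: bottleneck 3, flow now 15.
Augment Hall→C2→Lobby→Exit: bottleneck 6, flow now 21.
No augmenting path remains; maximum flow = 21.
In the residual graph, reachable from Hall: {Hall, StairC, StairB, C2, Lobby, StairA}.
Min-cut edges: StairB→C1 (8), Lobby→Exit (10), StairA→Exit (3); capacity 8 + 10 + 3 = 21.
This cut is saturated, so no flow can exceed 21.

21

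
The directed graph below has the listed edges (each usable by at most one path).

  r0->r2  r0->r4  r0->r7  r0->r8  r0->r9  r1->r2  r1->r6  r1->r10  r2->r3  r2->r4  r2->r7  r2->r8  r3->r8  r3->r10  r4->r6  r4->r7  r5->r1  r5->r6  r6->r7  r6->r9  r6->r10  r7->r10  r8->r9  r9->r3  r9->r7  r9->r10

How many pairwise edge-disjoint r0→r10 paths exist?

Assign every edge capacity 1; by Menger, the answer equals the max flow.
Path r0→r7→r10 (+1); total 1.
Path r0→r9→r10 (+1); total 2.
Path r0→r2→r3→r10 (+1); total 3.
Path r0→r4→r6→r10 (+1); total 4.
No residual r0→r10 path; max flow = 4.
Certifying cut of size 4: {r3→r10, r4→r6, r7→r10, r9→r10}.

4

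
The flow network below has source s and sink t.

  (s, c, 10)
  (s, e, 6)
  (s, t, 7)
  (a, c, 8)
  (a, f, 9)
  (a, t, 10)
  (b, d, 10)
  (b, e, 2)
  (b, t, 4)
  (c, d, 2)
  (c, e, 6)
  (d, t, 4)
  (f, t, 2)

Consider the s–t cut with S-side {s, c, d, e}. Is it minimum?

Given cut capacity: 7 + 4 = 11.
Augment s→t: bottleneck 7, flow now 7.
Augment s→c→d→t: bottleneck 2, flow now 9.
No augmenting path remains; maximum flow = 9.
In the residual graph, reachable from s: {s, c, e}.
Min-cut edges: s→t (7), c→d (2); capacity 7 + 2 = 9.
Cut capacity 11 exceeds the max flow 9, so it is not minimum.

No — its capacity is 11, but the minimum cut has capacity 9.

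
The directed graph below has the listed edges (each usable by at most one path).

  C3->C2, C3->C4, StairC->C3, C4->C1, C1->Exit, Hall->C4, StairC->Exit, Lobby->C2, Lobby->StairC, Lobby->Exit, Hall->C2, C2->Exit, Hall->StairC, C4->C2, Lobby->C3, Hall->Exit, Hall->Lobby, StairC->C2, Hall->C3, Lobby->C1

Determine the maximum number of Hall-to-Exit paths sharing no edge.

5

Assign every edge capacity 1; by Menger, the answer equals the max flow.
Path Hall→Exit (+1); total 1.
Path Hall→Lobby→Exit (+1); total 2.
Path Hall→StairC→Exit (+1); total 3.
Path Hall→C2→Exit (+1); total 4.
Path Hall→C4→C1→Exit (+1); total 5.
No residual Hall→Exit path; max flow = 5.
Certifying cut of size 5: {C2→Exit, C4→C1, Hall→Exit, Hall→Lobby, Hall→StairC}.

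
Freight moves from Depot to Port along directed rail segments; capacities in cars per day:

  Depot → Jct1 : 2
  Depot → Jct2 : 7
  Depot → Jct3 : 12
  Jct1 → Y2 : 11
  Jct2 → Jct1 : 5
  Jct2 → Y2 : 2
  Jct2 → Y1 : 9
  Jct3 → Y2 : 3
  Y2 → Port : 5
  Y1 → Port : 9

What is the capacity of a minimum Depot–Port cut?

Augment Depot→Jct1→Y2→Port: bottleneck 2, flow now 2.
Augment Depot→Jct2→Y2→Port: bottleneck 2, flow now 4.
Augment Depot→Jct2→Y1→Port: bottleneck 5, flow now 9.
Augment Depot→Jct3→Y2→Port: bottleneck 1, flow now 10.
Augment Depot→Jct3→Y2→Jct2→Y1→Port: bottleneck 2, flow now 12. (uses reverse residual edge)
No augmenting path remains; maximum flow = 12.
By max-flow min-cut, the minimum cut capacity equals the max flow.
In the residual graph, reachable from Depot: {Depot, Jct3}.
Min-cut edges: Depot→Jct1 (2), Depot→Jct2 (7), Jct3→Y2 (3); capacity 2 + 7 + 3 = 12.

12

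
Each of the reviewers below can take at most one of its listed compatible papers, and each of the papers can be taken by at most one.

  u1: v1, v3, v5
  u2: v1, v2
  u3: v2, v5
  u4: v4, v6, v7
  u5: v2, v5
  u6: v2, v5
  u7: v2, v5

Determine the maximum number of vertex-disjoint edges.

5

Unit-capacity flow: source→left, listed edges, right→sink; max matching = max flow.
Augmenting path u1→v1 (+1); matched 1.
Augmenting path u2→v2 (+1); matched 2.
Augmenting path u3→v5 (+1); matched 3.
Augmenting path u4→v4 (+1); matched 4.
Augmenting path u5→v2→u2→v1→u1→v3 (+1); matched 5.
No augmenting path remains; maximum matching = 5.
König certificate: {u1, u2, u4, v2, v5} is a vertex cover of size 5 (every listed pair touches it), so no matching can be larger.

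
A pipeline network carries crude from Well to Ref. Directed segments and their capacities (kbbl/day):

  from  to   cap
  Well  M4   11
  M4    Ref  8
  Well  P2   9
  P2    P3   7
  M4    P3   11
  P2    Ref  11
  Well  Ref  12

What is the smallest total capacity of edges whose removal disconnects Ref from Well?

29

Augment Well→Ref: bottleneck 12, flow now 12.
Augment Well→P2→Ref: bottleneck 9, flow now 21.
Augment Well→M4→Ref: bottleneck 8, flow now 29.
No augmenting path remains; maximum flow = 29.
By max-flow min-cut, the minimum cut capacity equals the max flow.
In the residual graph, reachable from Well: {Well, M4, P3}.
Min-cut edges: Well→P2 (9), Well→Ref (12), M4→Ref (8); capacity 9 + 12 + 8 = 29.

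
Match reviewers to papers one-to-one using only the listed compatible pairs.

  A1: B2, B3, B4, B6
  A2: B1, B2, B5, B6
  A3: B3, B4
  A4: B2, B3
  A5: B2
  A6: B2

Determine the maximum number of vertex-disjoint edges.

5

Unit-capacity flow: source→left, listed edges, right→sink; max matching = max flow.
Augmenting path A1→B2 (+1); matched 1.
Augmenting path A2→B1 (+1); matched 2.
Augmenting path A3→B3 (+1); matched 3.
Augmenting path A4→B2→A1→B4 (+1); matched 4.
Augmenting path A5→B2→A4→B3→A3→B4→A1→B6 (+1); matched 5.
No augmenting path remains; maximum matching = 5.
König certificate: {A1, A2, A3, A4, B2} is a vertex cover of size 5 (every listed pair touches it), so no matching can be larger.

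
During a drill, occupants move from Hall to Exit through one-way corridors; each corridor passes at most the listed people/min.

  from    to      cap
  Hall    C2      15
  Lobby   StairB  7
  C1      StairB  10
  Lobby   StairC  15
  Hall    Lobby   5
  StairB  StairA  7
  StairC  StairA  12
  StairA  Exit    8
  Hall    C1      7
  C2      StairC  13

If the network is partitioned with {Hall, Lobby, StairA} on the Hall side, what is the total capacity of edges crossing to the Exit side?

Edges leaving {Hall, Lobby, StairA}: Hall→C2 (15), Hall→C1 (7), Lobby→StairC (15), Lobby→StairB (7), StairA→Exit (8).
Cut capacity = 15 + 7 + 15 + 7 + 8 = 52.

52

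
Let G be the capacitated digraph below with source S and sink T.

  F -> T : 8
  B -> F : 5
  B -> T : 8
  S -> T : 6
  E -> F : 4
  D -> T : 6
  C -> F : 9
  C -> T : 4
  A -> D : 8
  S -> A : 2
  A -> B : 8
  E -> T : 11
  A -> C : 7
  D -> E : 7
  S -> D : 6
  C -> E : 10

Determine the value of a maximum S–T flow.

Augment S→T: bottleneck 6, flow now 6.
Augment S→D→T: bottleneck 6, flow now 12.
Augment S→A→B→T: bottleneck 2, flow now 14.
No augmenting path remains; maximum flow = 14.
In the residual graph, reachable from S: {S}.
Min-cut edges: S→A (2), S→D (6), S→T (6); capacity 2 + 6 + 6 = 14.
This cut is saturated, so no flow can exceed 14.

14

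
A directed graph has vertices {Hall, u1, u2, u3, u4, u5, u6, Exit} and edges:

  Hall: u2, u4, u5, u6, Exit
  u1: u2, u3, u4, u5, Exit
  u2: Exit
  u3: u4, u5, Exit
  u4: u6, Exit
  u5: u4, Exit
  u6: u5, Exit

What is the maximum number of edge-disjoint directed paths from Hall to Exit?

Assign every edge capacity 1; by Menger, the answer equals the max flow.
Path Hall→Exit (+1); total 1.
Path Hall→u2→Exit (+1); total 2.
Path Hall→u4→Exit (+1); total 3.
Path Hall→u5→Exit (+1); total 4.
Path Hall→u6→Exit (+1); total 5.
No residual Hall→Exit path; max flow = 5.
Certifying cut of size 5: {Hall→Exit, Hall→u2, Hall→u4, Hall→u5, Hall→u6}.

5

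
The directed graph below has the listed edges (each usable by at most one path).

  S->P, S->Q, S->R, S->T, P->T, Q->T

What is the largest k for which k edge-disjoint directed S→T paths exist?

3

Assign every edge capacity 1; by Menger, the answer equals the max flow.
Path S→T (+1); total 1.
Path S→P→T (+1); total 2.
Path S→Q→T (+1); total 3.
No residual S→T path; max flow = 3.
Certifying cut of size 3: {S→P, S→Q, S→T}.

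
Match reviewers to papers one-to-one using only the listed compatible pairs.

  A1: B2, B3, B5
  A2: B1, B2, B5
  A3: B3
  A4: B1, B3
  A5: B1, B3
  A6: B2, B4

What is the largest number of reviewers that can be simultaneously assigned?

Unit-capacity flow: source→left, listed edges, right→sink; max matching = max flow.
Augmenting path A1→B2 (+1); matched 1.
Augmenting path A2→B1 (+1); matched 2.
Augmenting path A3→B3 (+1); matched 3.
Augmenting path A6→B4 (+1); matched 4.
Augmenting path A4→B1→A2→B5 (+1); matched 5.
No augmenting path remains; maximum matching = 5.
König certificate: {A1, A2, A6, B1, B3} is a vertex cover of size 5 (every listed pair touches it), so no matching can be larger.

5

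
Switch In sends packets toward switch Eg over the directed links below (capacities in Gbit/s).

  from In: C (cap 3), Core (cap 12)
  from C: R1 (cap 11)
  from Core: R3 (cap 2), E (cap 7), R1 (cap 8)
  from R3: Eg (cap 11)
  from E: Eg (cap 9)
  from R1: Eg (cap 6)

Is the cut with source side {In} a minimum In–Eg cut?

Given cut capacity: 3 + 12 = 15.
Augment In→C→R1→Eg: bottleneck 3, flow now 3.
Augment In→Core→R3→Eg: bottleneck 2, flow now 5.
Augment In→Core→E→Eg: bottleneck 7, flow now 12.
Augment In→Core→R1→Eg: bottleneck 3, flow now 15.
No augmenting path remains; maximum flow = 15.
Cut capacity 15 equals the max flow, so it is a minimum cut.

Yes — it is a minimum cut (capacity 15).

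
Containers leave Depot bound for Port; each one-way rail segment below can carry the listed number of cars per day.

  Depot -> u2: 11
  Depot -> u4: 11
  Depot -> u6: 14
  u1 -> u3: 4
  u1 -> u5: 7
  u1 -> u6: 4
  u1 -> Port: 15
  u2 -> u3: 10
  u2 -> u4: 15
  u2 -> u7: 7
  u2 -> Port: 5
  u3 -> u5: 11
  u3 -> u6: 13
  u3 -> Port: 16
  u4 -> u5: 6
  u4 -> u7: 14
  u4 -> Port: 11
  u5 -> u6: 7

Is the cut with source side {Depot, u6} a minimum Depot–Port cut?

Yes — it is a minimum cut (capacity 22).

Given cut capacity: 11 + 11 = 22.
Augment Depot→u2→Port: bottleneck 5, flow now 5.
Augment Depot→u4→Port: bottleneck 11, flow now 16.
Augment Depot→u2→u3→Port: bottleneck 6, flow now 22.
No augmenting path remains; maximum flow = 22.
Cut capacity 22 equals the max flow, so it is a minimum cut.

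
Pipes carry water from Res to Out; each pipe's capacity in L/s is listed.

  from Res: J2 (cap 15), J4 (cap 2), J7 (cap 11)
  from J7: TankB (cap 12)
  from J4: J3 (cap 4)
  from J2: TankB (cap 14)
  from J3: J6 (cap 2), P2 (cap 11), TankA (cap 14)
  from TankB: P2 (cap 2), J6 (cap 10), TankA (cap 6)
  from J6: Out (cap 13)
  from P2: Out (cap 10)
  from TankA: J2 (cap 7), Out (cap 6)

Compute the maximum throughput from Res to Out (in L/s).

20

Augment Res→J7→TankB→J6→Out: bottleneck 10, flow now 10.
Augment Res→J7→TankB→P2→Out: bottleneck 1, flow now 11.
Augment Res→J4→J3→J6→Out: bottleneck 2, flow now 13.
Augment Res→J2→TankB→P2→Out: bottleneck 1, flow now 14.
Augment Res→J2→TankB→TankA→Out: bottleneck 6, flow now 20.
No augmenting path remains; maximum flow = 20.
In the residual graph, reachable from Res: {Res, J7, J2, TankB}.
Min-cut edges: Res→J4 (2), TankB→J6 (10), TankB→P2 (2), TankB→TankA (6); capacity 2 + 10 + 2 + 6 = 20.
This cut is saturated, so no flow can exceed 20.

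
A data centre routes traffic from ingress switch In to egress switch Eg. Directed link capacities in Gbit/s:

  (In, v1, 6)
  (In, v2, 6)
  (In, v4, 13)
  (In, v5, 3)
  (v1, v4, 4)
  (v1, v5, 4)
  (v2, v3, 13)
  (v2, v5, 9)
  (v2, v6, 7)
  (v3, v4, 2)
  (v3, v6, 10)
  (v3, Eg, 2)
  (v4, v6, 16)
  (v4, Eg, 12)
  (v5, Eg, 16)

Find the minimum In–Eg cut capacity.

Augment In→v4→Eg: bottleneck 12, flow now 12.
Augment In→v5→Eg: bottleneck 3, flow now 15.
Augment In→v1→v5→Eg: bottleneck 4, flow now 19.
Augment In→v2→v3→Eg: bottleneck 2, flow now 21.
Augment In→v2→v5→Eg: bottleneck 4, flow now 25.
No augmenting path remains; maximum flow = 25.
By max-flow min-cut, the minimum cut capacity equals the max flow.
In the residual graph, reachable from In: {In, v1, v4, v6}.
Min-cut edges: In→v2 (6), In→v5 (3), v1→v5 (4), v4→Eg (12); capacity 6 + 3 + 4 + 12 = 25.

25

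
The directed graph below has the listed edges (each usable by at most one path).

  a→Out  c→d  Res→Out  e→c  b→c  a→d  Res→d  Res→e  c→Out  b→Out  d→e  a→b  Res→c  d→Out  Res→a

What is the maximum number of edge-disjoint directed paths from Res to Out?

Assign every edge capacity 1; by Menger, the answer equals the max flow.
Path Res→Out (+1); total 1.
Path Res→a→Out (+1); total 2.
Path Res→c→Out (+1); total 3.
Path Res→d→Out (+1); total 4.
No residual Res→Out path; max flow = 4.
Certifying cut of size 4: {Res→Out, Res→a, c→Out, d→Out}.

4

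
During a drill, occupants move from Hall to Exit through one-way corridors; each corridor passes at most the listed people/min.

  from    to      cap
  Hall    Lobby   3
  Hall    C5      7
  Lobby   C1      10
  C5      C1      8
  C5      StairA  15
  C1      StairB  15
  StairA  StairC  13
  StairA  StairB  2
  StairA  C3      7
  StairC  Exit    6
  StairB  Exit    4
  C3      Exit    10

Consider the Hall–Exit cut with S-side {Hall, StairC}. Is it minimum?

Given cut capacity: 3 + 7 + 6 = 16.
Augment Hall→Lobby→C1→StairB→Exit: bottleneck 3, flow now 3.
Augment Hall→C5→C1→StairB→Exit: bottleneck 1, flow now 4.
Augment Hall→C5→StairA→StairC→Exit: bottleneck 6, flow now 10.
No augmenting path remains; maximum flow = 10.
In the residual graph, reachable from Hall: {Hall}.
Min-cut edges: Hall→Lobby (3), Hall→C5 (7); capacity 3 + 7 = 10.
Cut capacity 16 exceeds the max flow 10, so it is not minimum.

No — its capacity is 16, but the minimum cut has capacity 10.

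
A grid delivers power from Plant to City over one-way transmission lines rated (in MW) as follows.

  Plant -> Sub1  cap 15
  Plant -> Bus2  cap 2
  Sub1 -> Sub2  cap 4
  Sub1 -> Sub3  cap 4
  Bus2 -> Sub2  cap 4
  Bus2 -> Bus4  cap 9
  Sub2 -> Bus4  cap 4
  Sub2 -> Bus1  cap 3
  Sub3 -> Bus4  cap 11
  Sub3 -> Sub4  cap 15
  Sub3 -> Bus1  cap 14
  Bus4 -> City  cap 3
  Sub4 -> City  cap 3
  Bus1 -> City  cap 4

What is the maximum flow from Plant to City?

Augment Plant→Bus2→Bus4→City: bottleneck 2, flow now 2.
Augment Plant→Sub1→Sub2→Bus4→City: bottleneck 1, flow now 3.
Augment Plant→Sub1→Sub2→Bus1→City: bottleneck 3, flow now 6.
Augment Plant→Sub1→Sub3→Sub4→City: bottleneck 3, flow now 9.
Augment Plant→Sub1→Sub3→Bus1→City: bottleneck 1, flow now 10.
No augmenting path remains; maximum flow = 10.
In the residual graph, reachable from Plant: {Plant, Sub1}.
Min-cut edges: Plant→Bus2 (2), Sub1→Sub2 (4), Sub1→Sub3 (4); capacity 2 + 4 + 4 = 10.
This cut is saturated, so no flow can exceed 10.

10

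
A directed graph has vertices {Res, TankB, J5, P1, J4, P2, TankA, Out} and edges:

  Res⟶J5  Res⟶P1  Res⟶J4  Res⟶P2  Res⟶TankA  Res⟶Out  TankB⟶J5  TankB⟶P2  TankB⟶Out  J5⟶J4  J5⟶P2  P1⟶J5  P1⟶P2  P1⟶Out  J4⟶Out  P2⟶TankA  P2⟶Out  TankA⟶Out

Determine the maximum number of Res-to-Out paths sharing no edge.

Assign every edge capacity 1; by Menger, the answer equals the max flow.
Path Res→Out (+1); total 1.
Path Res→P1→Out (+1); total 2.
Path Res→J4→Out (+1); total 3.
Path Res→P2→Out (+1); total 4.
Path Res→TankA→Out (+1); total 5.
No residual Res→Out path; max flow = 5.
Certifying cut of size 5: {J4→Out, P2→Out, Res→Out, Res→P1, TankA→Out}.

5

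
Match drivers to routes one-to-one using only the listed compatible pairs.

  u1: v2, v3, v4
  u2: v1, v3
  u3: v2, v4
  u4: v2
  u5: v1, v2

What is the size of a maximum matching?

Unit-capacity flow: source→left, listed edges, right→sink; max matching = max flow.
Augmenting path u1→v2 (+1); matched 1.
Augmenting path u2→v1 (+1); matched 2.
Augmenting path u3→v4 (+1); matched 3.
Augmenting path u4→v2→u1→v3 (+1); matched 4.
No augmenting path remains; maximum matching = 4.
König certificate: {v1, v2, v3, v4} is a vertex cover of size 4 (every listed pair touches it), so no matching can be larger.

4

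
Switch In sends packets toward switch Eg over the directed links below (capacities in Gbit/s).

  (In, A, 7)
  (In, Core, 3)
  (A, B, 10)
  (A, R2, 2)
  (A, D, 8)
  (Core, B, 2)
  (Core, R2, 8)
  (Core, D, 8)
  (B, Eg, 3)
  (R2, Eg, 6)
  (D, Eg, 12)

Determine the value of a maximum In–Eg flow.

10

Augment In→A→B→Eg: bottleneck 3, flow now 3.
Augment In→A→R2→Eg: bottleneck 2, flow now 5.
Augment In→A→D→Eg: bottleneck 2, flow now 7.
Augment In→Core→R2→Eg: bottleneck 3, flow now 10.
No augmenting path remains; maximum flow = 10.
In the residual graph, reachable from In: {In}.
Min-cut edges: In→A (7), In→Core (3); capacity 7 + 3 = 10.
This cut is saturated, so no flow can exceed 10.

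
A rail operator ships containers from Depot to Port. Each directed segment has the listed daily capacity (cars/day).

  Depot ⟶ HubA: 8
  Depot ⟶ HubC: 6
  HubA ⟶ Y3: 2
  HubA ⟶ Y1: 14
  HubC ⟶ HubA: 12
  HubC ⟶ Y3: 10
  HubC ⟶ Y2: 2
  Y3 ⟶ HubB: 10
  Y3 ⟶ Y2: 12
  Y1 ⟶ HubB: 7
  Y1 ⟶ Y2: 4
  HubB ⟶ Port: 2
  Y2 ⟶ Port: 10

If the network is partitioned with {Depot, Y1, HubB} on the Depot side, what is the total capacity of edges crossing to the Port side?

Edges leaving {Depot, Y1, HubB}: Depot→HubA (8), Depot→HubC (6), Y1→Y2 (4), HubB→Port (2).
Cut capacity = 8 + 6 + 4 + 2 = 20.

20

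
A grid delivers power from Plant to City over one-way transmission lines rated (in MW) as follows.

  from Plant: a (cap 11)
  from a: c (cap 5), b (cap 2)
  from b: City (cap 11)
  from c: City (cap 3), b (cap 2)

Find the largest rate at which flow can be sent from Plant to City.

7

Augment Plant→a→b→City: bottleneck 2, flow now 2.
Augment Plant→a→c→City: bottleneck 3, flow now 5.
Augment Plant→a→c→b→City: bottleneck 2, flow now 7.
No augmenting path remains; maximum flow = 7.
In the residual graph, reachable from Plant: {Plant, a}.
Min-cut edges: a→b (2), a→c (5); capacity 2 + 5 = 7.
This cut is saturated, so no flow can exceed 7.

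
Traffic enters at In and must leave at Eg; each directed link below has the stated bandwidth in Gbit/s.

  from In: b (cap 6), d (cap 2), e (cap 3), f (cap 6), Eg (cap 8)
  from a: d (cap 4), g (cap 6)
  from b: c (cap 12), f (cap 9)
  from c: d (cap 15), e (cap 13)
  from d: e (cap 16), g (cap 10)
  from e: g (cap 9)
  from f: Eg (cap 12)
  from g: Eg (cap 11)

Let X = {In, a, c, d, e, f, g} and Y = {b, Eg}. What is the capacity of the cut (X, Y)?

Edges leaving {In, a, c, d, e, f, g}: In→b (6), In→Eg (8), f→Eg (12), g→Eg (11).
Cut capacity = 6 + 8 + 12 + 11 = 37.

37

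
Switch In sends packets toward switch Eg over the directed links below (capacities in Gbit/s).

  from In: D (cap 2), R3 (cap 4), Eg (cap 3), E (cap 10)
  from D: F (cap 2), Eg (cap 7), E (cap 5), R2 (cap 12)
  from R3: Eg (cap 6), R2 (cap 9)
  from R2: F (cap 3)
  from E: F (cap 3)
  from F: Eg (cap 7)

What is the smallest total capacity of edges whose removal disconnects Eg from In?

Augment In→Eg: bottleneck 3, flow now 3.
Augment In→D→Eg: bottleneck 2, flow now 5.
Augment In→R3→Eg: bottleneck 4, flow now 9.
Augment In→E→F→Eg: bottleneck 3, flow now 12.
No augmenting path remains; maximum flow = 12.
By max-flow min-cut, the minimum cut capacity equals the max flow.
In the residual graph, reachable from In: {In, E}.
Min-cut edges: In→D (2), In→R3 (4), In→Eg (3), E→F (3); capacity 2 + 4 + 3 + 3 = 12.

12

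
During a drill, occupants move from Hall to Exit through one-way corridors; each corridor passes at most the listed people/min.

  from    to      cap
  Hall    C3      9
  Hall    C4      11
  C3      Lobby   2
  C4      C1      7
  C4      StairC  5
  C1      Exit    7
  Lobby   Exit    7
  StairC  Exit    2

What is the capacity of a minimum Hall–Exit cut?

11

Augment Hall→C3→Lobby→Exit: bottleneck 2, flow now 2.
Augment Hall→C4→C1→Exit: bottleneck 7, flow now 9.
Augment Hall→C4→StairC→Exit: bottleneck 2, flow now 11.
No augmenting path remains; maximum flow = 11.
By max-flow min-cut, the minimum cut capacity equals the max flow.
In the residual graph, reachable from Hall: {Hall, C3, C4, StairC}.
Min-cut edges: C3→Lobby (2), C4→C1 (7), StairC→Exit (2); capacity 2 + 7 + 2 = 11.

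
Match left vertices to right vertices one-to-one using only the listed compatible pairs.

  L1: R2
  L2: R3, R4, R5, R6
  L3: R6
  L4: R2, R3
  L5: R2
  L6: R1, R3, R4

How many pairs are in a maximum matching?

5

Unit-capacity flow: source→left, listed edges, right→sink; max matching = max flow.
Augmenting path L1→R2 (+1); matched 1.
Augmenting path L2→R3 (+1); matched 2.
Augmenting path L3→R6 (+1); matched 3.
Augmenting path L6→R1 (+1); matched 4.
Augmenting path L4→R3→L2→R4 (+1); matched 5.
No augmenting path remains; maximum matching = 5.
König certificate: {L2, L3, L4, L6, R2} is a vertex cover of size 5 (every listed pair touches it), so no matching can be larger.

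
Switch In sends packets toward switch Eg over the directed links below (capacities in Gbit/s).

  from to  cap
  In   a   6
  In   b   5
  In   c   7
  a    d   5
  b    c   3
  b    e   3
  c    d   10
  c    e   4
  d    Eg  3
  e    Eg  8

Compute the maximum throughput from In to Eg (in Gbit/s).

10

Augment In→a→d→Eg: bottleneck 3, flow now 3.
Augment In→b→e→Eg: bottleneck 3, flow now 6.
Augment In→c→e→Eg: bottleneck 4, flow now 10.
No augmenting path remains; maximum flow = 10.
In the residual graph, reachable from In: {In, a, b, c, d}.
Min-cut edges: b→e (3), c→e (4), d→Eg (3); capacity 3 + 4 + 3 = 10.
This cut is saturated, so no flow can exceed 10.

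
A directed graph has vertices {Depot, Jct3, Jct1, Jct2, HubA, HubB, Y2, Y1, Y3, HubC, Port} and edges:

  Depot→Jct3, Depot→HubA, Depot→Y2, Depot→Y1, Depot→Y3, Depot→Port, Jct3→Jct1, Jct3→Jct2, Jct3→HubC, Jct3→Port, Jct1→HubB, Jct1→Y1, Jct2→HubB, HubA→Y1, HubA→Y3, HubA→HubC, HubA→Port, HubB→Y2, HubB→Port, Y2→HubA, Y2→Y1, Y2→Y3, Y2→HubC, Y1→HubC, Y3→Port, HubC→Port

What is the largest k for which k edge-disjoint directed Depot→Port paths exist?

Assign every edge capacity 1; by Menger, the answer equals the max flow.
Path Depot→Port (+1); total 1.
Path Depot→Jct3→Port (+1); total 2.
Path Depot→HubA→Port (+1); total 3.
Path Depot→Y3→Port (+1); total 4.
Path Depot→Y2→HubC→Port (+1); total 5.
No residual Depot→Port path; max flow = 5.
Certifying cut of size 5: {Depot→Jct3, Depot→Port, HubA→Port, HubC→Port, Y3→Port}.

5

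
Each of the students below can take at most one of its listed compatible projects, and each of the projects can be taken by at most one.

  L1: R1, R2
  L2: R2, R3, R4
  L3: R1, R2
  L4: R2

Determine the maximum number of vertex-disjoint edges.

3

Unit-capacity flow: source→left, listed edges, right→sink; max matching = max flow.
Augmenting path L1→R1 (+1); matched 1.
Augmenting path L2→R2 (+1); matched 2.
Augmenting path L3→R2→L2→R3 (+1); matched 3.
No augmenting path remains; maximum matching = 3.
König certificate: {L2, R1, R2} is a vertex cover of size 3 (every listed pair touches it), so no matching can be larger.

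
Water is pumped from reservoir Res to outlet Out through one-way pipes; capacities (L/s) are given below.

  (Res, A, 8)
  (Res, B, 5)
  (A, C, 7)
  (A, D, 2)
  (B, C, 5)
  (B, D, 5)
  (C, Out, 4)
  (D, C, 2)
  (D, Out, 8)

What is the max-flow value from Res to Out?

Augment Res→A→C→Out: bottleneck 4, flow now 4.
Augment Res→A→D→Out: bottleneck 2, flow now 6.
Augment Res→B→D→Out: bottleneck 5, flow now 11.
No augmenting path remains; maximum flow = 11.
In the residual graph, reachable from Res: {Res, A, C}.
Min-cut edges: Res→B (5), A→D (2), C→Out (4); capacity 5 + 2 + 4 = 11.
This cut is saturated, so no flow can exceed 11.

11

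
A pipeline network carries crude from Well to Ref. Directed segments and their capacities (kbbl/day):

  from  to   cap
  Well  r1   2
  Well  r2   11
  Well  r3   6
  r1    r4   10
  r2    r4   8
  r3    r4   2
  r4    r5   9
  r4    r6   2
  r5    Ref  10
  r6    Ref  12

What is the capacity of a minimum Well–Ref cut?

11

Augment Well→r1→r4→r5→Ref: bottleneck 2, flow now 2.
Augment Well→r2→r4→r5→Ref: bottleneck 7, flow now 9.
Augment Well→r2→r4→r6→Ref: bottleneck 1, flow now 10.
Augment Well→r3→r4→r6→Ref: bottleneck 1, flow now 11.
No augmenting path remains; maximum flow = 11.
By max-flow min-cut, the minimum cut capacity equals the max flow.
In the residual graph, reachable from Well: {Well, r1, r2, r3, r4}.
Min-cut edges: r4→r5 (9), r4→r6 (2); capacity 9 + 2 = 11.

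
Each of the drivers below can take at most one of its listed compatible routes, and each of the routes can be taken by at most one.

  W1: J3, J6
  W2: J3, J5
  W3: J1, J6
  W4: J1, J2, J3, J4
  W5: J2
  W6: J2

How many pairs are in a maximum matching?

Unit-capacity flow: source→left, listed edges, right→sink; max matching = max flow.
Augmenting path W1→J3 (+1); matched 1.
Augmenting path W2→J5 (+1); matched 2.
Augmenting path W3→J1 (+1); matched 3.
Augmenting path W4→J2 (+1); matched 4.
Augmenting path W5→J2→W4→J4 (+1); matched 5.
No augmenting path remains; maximum matching = 5.
König certificate: {W1, W2, W3, W4, J2} is a vertex cover of size 5 (every listed pair touches it), so no matching can be larger.

5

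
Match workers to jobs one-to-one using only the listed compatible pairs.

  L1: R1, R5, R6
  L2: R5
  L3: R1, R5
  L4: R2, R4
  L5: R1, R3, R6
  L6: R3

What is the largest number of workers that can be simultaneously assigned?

5

Unit-capacity flow: source→left, listed edges, right→sink; max matching = max flow.
Augmenting path L1→R1 (+1); matched 1.
Augmenting path L2→R5 (+1); matched 2.
Augmenting path L4→R2 (+1); matched 3.
Augmenting path L5→R3 (+1); matched 4.
Augmenting path L3→R1→L1→R6 (+1); matched 5.
No augmenting path remains; maximum matching = 5.
König certificate: {L4, R1, R3, R5, R6} is a vertex cover of size 5 (every listed pair touches it), so no matching can be larger.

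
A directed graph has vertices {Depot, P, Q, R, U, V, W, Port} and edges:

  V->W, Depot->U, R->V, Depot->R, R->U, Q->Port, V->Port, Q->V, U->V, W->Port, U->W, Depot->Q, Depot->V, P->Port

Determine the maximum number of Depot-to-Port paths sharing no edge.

3

Assign every edge capacity 1; by Menger, the answer equals the max flow.
Path Depot→Q→Port (+1); total 1.
Path Depot→V→Port (+1); total 2.
Path Depot→U→W→Port (+1); total 3.
No residual Depot→Port path; max flow = 3.
Certifying cut of size 3: {Depot→Q, V→Port, W→Port}.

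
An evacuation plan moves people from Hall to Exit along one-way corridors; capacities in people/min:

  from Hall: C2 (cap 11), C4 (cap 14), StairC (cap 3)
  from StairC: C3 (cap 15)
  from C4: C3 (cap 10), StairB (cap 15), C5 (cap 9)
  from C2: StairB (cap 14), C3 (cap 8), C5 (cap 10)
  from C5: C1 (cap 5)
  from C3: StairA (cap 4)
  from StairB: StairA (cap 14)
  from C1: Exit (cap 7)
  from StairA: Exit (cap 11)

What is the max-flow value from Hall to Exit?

Augment Hall→StairC→C3→StairA→Exit: bottleneck 3, flow now 3.
Augment Hall→C4→C5→C1→Exit: bottleneck 5, flow now 8.
Augment Hall→C4→C3→StairA→Exit: bottleneck 1, flow now 9.
Augment Hall→C4→StairB→StairA→Exit: bottleneck 7, flow now 16.
No augmenting path remains; maximum flow = 16.
In the residual graph, reachable from Hall: {Hall, StairC, C4, C2, C5, C3, StairB, StairA}.
Min-cut edges: C5→C1 (5), StairA→Exit (11); capacity 5 + 11 = 16.
This cut is saturated, so no flow can exceed 16.

16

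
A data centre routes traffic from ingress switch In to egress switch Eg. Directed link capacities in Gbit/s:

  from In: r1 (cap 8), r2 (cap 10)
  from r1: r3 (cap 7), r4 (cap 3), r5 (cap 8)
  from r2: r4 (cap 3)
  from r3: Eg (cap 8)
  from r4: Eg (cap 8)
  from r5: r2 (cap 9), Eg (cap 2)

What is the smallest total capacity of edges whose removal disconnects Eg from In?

Augment In→r1→r3→Eg: bottleneck 7, flow now 7.
Augment In→r1→r4→Eg: bottleneck 1, flow now 8.
Augment In→r2→r4→Eg: bottleneck 3, flow now 11.
No augmenting path remains; maximum flow = 11.
By max-flow min-cut, the minimum cut capacity equals the max flow.
In the residual graph, reachable from In: {In, r2}.
Min-cut edges: In→r1 (8), r2→r4 (3); capacity 8 + 3 = 11.

11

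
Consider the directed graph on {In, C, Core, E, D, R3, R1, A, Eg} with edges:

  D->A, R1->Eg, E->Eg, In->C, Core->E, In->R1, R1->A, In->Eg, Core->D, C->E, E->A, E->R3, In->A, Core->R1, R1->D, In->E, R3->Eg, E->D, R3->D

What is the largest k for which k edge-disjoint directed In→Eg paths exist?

4

Assign every edge capacity 1; by Menger, the answer equals the max flow.
Path In→Eg (+1); total 1.
Path In→E→Eg (+1); total 2.
Path In→R1→Eg (+1); total 3.
Path In→C→E→R3→Eg (+1); total 4.
No residual In→Eg path; max flow = 4.
Certifying cut of size 4: {In→C, In→E, In→Eg, In→R1}.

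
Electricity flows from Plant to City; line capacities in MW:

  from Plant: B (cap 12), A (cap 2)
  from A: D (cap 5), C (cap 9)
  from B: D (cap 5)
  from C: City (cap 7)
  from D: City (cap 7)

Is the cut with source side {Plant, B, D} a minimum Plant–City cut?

Given cut capacity: 2 + 7 = 9.
Augment Plant→A→C→City: bottleneck 2, flow now 2.
Augment Plant→B→D→City: bottleneck 5, flow now 7.
No augmenting path remains; maximum flow = 7.
In the residual graph, reachable from Plant: {Plant, B}.
Min-cut edges: Plant→A (2), B→D (5); capacity 2 + 5 = 7.
Cut capacity 9 exceeds the max flow 7, so it is not minimum.

No — its capacity is 9, but the minimum cut has capacity 7.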